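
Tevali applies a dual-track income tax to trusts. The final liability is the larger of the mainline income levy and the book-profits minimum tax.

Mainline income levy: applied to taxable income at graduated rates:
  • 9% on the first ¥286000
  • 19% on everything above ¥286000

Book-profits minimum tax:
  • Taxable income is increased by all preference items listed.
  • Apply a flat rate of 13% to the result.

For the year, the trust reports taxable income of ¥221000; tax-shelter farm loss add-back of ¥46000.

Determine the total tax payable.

¥34710

Mainline income levy:
  ¥221000 × 9% = ¥19890

Book-profits minimum tax:
  Adjusted income: ¥221000 + ¥46000 = ¥267000
  ¥267000 × 13% = ¥34710

¥34710 > ¥19890, so the book-profits minimum tax is the binding amount.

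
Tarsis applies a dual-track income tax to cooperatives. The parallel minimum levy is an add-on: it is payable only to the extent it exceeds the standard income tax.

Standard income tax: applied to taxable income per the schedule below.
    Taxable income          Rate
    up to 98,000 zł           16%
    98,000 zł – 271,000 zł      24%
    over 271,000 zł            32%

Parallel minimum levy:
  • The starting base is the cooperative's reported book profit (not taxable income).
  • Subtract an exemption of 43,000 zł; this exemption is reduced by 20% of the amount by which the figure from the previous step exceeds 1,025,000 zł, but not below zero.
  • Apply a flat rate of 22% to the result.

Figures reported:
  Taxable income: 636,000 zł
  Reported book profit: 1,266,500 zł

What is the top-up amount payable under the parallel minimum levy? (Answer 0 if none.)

104,630 zł

Standard income tax:
  98,000 zł × 16% = 15,680 zł
  173,000 zł × 24% = 41,520 zł
  365,000 zł × 32% = 116,800 zł
  → 174,000 zł

Parallel minimum levy:
  Base (reported book profit): 1,266,500 zł
  Exemption: 20% × (1,266,500 zł − 1,025,000 zł) = 48,300 zł ≥ 43,000 zł, so the exemption is fully phased out
  Base: 1,266,500 zł − 0 zł = 1,266,500 zł
  1,266,500 zł × 22% = 278,630 zł

Excess of parallel minimum levy over standard income tax: 278,630 zł − 174,000 zł = 104,630 zł.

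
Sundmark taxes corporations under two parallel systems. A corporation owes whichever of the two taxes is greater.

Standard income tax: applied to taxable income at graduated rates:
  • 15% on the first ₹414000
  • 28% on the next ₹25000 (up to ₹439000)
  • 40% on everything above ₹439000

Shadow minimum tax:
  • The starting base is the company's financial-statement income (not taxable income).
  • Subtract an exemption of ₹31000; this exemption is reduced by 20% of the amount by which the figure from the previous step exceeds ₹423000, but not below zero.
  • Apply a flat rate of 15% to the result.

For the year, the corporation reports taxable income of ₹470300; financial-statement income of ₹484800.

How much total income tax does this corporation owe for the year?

₹81620

Shadow minimum tax:
  Base (financial-statement income): ₹484800
  Exemption: ₹31000 − 20% × (₹484800 − ₹423000) = ₹31000 − ₹12360 = ₹18640
  Base: ₹484800 − ₹18640 = ₹466160
  ₹466160 × 15% = ₹69924

Standard income tax:
  ₹414000 × 15% = ₹62100
  ₹25000 × 28% = ₹7000
  ₹31300 × 40% = ₹12520
  → ₹81620

₹81620 > ₹69924, so the standard income tax governs.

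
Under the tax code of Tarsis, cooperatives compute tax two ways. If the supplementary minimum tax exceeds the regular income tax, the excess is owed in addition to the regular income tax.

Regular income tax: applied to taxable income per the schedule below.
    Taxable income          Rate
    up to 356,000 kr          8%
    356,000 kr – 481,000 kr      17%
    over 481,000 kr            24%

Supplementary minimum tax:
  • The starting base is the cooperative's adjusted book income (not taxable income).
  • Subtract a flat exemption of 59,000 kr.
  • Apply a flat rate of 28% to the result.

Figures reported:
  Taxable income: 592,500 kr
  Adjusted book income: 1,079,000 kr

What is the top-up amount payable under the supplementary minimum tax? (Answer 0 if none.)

Regular income tax:
  356,000 kr × 8% = 28,480 kr
  125,000 kr × 17% = 21,250 kr
  111,500 kr × 24% = 26,760 kr
  → 76,490 kr

Supplementary minimum tax:
  Base (adjusted book income): 1,079,000 kr
  Less exemption 59,000 kr → base 1,020,000 kr
  1,020,000 kr × 28% = 285,600 kr

Excess of supplementary minimum tax over regular income tax: 285,600 kr − 76,490 kr = 209,110 kr.

209,110 kr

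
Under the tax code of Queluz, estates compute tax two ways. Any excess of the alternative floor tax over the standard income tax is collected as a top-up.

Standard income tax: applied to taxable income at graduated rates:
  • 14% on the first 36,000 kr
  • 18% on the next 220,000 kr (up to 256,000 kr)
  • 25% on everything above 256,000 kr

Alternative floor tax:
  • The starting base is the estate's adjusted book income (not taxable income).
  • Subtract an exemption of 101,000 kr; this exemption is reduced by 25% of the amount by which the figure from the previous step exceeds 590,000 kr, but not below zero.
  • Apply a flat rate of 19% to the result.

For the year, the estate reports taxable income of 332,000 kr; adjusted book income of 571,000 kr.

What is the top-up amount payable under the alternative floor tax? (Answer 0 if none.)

25,660 kr

Alternative floor tax:
  Base (adjusted book income): 571,000 kr
  Exemption: 571,000 kr ≤ 590,000 kr, so full 101,000 kr applies
  Base: 571,000 kr − 101,000 kr = 470,000 kr
  470,000 kr × 19% = 89,300 kr

Standard income tax:
  36,000 kr × 14% = 5,040 kr
  220,000 kr × 18% = 39,600 kr
  76,000 kr × 25% = 19,000 kr
  → 63,640 kr

Excess of alternative floor tax over standard income tax: 89,300 kr − 63,640 kr = 25,660 kr.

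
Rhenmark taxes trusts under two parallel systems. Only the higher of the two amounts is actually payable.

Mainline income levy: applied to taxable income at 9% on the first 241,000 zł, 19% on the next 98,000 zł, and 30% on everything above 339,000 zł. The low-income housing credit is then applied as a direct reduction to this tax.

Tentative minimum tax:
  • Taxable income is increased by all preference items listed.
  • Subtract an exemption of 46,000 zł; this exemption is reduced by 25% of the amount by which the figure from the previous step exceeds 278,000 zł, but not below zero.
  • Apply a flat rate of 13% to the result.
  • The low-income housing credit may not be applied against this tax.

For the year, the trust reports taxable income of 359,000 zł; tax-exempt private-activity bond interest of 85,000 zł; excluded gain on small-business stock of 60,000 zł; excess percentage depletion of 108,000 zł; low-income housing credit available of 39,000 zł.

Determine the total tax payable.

79,560 zł

Tentative minimum tax:
  Adjusted income: 359,000 zł + 85,000 zł + 60,000 zł + 108,000 zł = 612,000 zł
  Exemption: 25% × (612,000 zł − 278,000 zł) = 83,500 zł ≥ 46,000 zł, so the exemption is fully phased out
  Base: 612,000 zł − 0 zł = 612,000 zł
  612,000 zł × 13% = 79,560 zł

Mainline income levy:
  241,000 zł × 9% = 21,690 zł
  98,000 zł × 19% = 18,620 zł
  20,000 zł × 30% = 6,000 zł
  → 46,310 zł
  Less low-income housing credit 39,000 zł → 7,310 zł

79,560 zł > 7,310 zł, so the tentative minimum tax is the binding amount.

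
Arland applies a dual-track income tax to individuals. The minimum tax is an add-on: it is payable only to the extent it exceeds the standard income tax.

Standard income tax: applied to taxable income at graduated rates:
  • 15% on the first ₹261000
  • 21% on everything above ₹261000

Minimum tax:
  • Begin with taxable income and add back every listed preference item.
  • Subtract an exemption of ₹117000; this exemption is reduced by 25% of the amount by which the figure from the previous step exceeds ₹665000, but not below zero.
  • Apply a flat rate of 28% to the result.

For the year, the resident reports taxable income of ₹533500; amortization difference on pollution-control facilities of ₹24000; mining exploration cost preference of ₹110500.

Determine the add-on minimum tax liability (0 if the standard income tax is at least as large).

Minimum tax:
  Adjusted income: ₹533500 + ₹24000 + ₹110500 = ₹668000
  Exemption: ₹117000 − 25% × (₹668000 − ₹665000) = ₹117000 − ₹750 = ₹116250
  Base: ₹668000 − ₹116250 = ₹551750
  ₹551750 × 28% = ₹154490

Standard income tax:
  ₹261000 × 15% = ₹39150
  ₹272500 × 21% = ₹57225
  → ₹96375

Excess of minimum tax over standard income tax: ₹154490 − ₹96375 = ₹58115.

₹58115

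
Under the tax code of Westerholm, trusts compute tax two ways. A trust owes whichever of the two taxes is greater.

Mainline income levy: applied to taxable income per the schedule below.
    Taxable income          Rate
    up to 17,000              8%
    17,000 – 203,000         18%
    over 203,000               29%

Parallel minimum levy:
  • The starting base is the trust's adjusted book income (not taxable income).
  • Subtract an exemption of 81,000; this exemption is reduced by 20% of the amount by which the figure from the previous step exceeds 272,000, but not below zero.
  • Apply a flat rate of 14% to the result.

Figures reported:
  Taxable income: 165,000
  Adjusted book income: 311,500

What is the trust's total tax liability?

Mainline income levy:
  17,000 × 8% = 1,360
  148,000 × 18% = 26,640
  → 28,000

Parallel minimum levy:
  Base (adjusted book income): 311,500
  Exemption: 81,000 − 20% × (311,500 − 272,000) = 81,000 − 7,900 = 73,100
  Base: 311,500 − 73,100 = 238,400
  238,400 × 14% = 33,376

33,376 > 28,000, so the parallel minimum levy is the binding amount.

33,376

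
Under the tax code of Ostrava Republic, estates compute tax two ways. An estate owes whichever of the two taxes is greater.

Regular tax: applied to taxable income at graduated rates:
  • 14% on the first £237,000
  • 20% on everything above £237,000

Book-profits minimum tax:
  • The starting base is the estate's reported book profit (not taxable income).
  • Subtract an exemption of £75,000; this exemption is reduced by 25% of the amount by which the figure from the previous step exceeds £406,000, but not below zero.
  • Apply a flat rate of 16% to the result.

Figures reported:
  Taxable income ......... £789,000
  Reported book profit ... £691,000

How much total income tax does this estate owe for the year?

Book-profits minimum tax:
  Base (reported book profit): £691,000
  Exemption: £75,000 − 25% × (£691,000 − £406,000) = £75,000 − £71,250 = £3,750
  Base: £691,000 − £3,750 = £687,250
  £687,250 × 16% = £109,960

Regular tax:
  £237,000 × 14% = £33,180
  £552,000 × 20% = £110,400
  → £143,580

£143,580 > £109,960, so the regular tax governs.

£143,580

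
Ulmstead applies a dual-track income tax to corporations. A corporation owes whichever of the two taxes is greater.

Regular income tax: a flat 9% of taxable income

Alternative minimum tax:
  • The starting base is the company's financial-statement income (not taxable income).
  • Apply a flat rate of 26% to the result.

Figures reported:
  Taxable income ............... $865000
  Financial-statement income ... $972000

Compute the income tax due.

Alternative minimum tax:
  Base (financial-statement income): $972000
  $972000 × 26% = $252720

Regular income tax:
  $865000 × 9% = $77850

$252720 > $77850, so the alternative minimum tax is the binding amount.

$252720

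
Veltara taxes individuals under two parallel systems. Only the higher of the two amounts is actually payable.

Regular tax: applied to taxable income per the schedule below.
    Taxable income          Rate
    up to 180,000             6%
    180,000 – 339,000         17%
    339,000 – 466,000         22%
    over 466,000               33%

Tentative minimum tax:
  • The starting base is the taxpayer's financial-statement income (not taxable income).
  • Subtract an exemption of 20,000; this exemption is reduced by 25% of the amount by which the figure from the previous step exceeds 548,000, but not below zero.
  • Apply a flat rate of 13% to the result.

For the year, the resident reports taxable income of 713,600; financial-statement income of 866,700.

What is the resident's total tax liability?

Regular tax:
  180,000 × 6% = 10,800
  159,000 × 17% = 27,030
  127,000 × 22% = 27,940
  247,600 × 33% = 81,708
  → 147,478

Tentative minimum tax:
  Base (financial-statement income): 866,700
  Exemption: 25% × (866,700 − 548,000) = 79,675 ≥ 20,000, so the exemption is fully phased out
  Base: 866,700 − 0 = 866,700
  866,700 × 13% = 112,671

147,478 > 112,671, so the regular tax governs.

147,478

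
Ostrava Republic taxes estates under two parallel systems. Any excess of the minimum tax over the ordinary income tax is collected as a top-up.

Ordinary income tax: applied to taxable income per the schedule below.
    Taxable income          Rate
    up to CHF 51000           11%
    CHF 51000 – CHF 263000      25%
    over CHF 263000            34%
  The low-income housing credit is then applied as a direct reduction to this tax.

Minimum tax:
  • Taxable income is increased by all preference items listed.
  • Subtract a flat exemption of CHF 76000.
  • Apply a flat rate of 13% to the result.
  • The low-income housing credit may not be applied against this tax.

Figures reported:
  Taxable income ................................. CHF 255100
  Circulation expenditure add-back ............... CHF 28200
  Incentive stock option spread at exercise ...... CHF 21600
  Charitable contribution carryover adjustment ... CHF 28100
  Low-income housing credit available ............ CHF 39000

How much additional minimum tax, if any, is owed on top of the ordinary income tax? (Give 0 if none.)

CHF 15775

Minimum tax:
  Adjusted income: CHF 255100 + CHF 28200 + CHF 21600 + CHF 28100 = CHF 333000
  Less exemption CHF 76000 → base CHF 257000
  CHF 257000 × 13% = CHF 33410

Ordinary income tax:
  CHF 51000 × 11% = CHF 5610
  CHF 204100 × 25% = CHF 51025
  → CHF 56635
  Less low-income housing credit CHF 39000 → CHF 17635

Excess of minimum tax over ordinary income tax: CHF 33410 − CHF 17635 = CHF 15775.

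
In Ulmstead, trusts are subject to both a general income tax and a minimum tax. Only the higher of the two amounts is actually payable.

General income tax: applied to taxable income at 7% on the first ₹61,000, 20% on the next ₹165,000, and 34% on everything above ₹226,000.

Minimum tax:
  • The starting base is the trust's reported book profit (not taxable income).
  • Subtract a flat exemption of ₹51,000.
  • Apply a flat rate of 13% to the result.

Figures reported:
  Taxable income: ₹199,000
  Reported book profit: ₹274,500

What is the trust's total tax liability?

Minimum tax:
  Base (reported book profit): ₹274,500
  Less exemption ₹51,000 → base ₹223,500
  ₹223,500 × 13% = ₹29,055

General income tax:
  ₹61,000 × 7% = ₹4,270
  ₹138,000 × 20% = ₹27,600
  → ₹31,870

₹31,870 > ₹29,055, so the general income tax governs.

₹31,870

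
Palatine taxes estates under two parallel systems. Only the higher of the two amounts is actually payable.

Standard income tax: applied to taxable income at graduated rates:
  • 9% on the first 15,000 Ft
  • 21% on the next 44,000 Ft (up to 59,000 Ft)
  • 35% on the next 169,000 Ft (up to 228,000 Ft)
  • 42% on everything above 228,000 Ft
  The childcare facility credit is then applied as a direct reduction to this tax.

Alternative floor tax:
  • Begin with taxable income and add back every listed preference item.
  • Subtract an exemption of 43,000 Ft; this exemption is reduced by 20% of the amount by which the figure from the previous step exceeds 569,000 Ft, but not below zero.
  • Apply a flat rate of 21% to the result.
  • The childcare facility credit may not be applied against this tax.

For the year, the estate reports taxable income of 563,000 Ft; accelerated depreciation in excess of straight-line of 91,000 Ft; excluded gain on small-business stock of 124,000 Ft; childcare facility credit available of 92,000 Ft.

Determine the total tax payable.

163,128 Ft

Alternative floor tax:
  Adjusted income: 563,000 Ft + 91,000 Ft + 124,000 Ft = 778,000 Ft
  Exemption: 43,000 Ft − 20% × (778,000 Ft − 569,000 Ft) = 43,000 Ft − 41,800 Ft = 1,200 Ft
  Base: 778,000 Ft − 1,200 Ft = 776,800 Ft
  776,800 Ft × 21% = 163,128 Ft

Standard income tax:
  15,000 Ft × 9% = 1,350 Ft
  44,000 Ft × 21% = 9,240 Ft
  169,000 Ft × 35% = 59,150 Ft
  335,000 Ft × 42% = 140,700 Ft
  → 210,440 Ft
  Less childcare facility credit 92,000 Ft → 118,440 Ft

163,128 Ft > 118,440 Ft, so the alternative floor tax is the binding amount.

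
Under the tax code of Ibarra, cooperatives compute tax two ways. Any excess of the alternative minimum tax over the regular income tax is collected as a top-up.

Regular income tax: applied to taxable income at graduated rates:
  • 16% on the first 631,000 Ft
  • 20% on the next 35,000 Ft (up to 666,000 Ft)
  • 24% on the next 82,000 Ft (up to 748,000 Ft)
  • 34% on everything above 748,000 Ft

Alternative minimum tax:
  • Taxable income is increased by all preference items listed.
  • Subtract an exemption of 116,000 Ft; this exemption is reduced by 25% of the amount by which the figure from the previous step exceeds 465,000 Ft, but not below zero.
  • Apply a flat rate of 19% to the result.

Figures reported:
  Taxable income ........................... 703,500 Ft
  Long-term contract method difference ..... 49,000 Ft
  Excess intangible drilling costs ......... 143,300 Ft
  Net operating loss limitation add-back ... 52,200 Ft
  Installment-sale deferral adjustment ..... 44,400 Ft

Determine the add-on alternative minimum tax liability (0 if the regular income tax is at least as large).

Alternative minimum tax:
  Adjusted income: 703,500 Ft + 49,000 Ft + 143,300 Ft + 52,200 Ft + 44,400 Ft = 992,400 Ft
  Exemption: 25% × (992,400 Ft − 465,000 Ft) = 131,850 Ft ≥ 116,000 Ft, so the exemption is fully phased out
  Base: 992,400 Ft − 0 Ft = 992,400 Ft
  992,400 Ft × 19% = 188,556 Ft

Regular income tax:
  631,000 Ft × 16% = 100,960 Ft
  35,000 Ft × 20% = 7,000 Ft
  37,500 Ft × 24% = 9,000 Ft
  → 116,960 Ft

Excess of alternative minimum tax over regular income tax: 188,556 Ft − 116,960 Ft = 71,596 Ft.

71,596 Ft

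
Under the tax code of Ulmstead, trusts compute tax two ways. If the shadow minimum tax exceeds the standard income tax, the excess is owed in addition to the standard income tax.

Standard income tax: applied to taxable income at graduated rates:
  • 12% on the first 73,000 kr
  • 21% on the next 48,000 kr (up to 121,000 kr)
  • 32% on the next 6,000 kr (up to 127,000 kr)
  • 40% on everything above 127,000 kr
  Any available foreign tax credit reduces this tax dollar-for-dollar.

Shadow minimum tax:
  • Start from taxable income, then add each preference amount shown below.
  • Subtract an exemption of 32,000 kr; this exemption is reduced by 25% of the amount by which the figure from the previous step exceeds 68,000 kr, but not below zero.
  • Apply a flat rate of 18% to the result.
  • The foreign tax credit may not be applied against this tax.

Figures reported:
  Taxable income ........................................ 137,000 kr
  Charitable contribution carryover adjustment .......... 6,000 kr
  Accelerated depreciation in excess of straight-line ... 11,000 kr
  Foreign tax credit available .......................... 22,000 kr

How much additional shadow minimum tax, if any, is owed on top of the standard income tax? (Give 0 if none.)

Shadow minimum tax:
  Adjusted income: 137,000 kr + 6,000 kr + 11,000 kr = 154,000 kr
  Exemption: 32,000 kr − 25% × (154,000 kr − 68,000 kr) = 32,000 kr − 21,500 kr = 10,500 kr
  Base: 154,000 kr − 10,500 kr = 143,500 kr
  143,500 kr × 18% = 25,830 kr

Standard income tax:
  73,000 kr × 12% = 8,760 kr
  48,000 kr × 21% = 10,080 kr
  6,000 kr × 32% = 1,920 kr
  10,000 kr × 40% = 4,000 kr
  → 24,760 kr
  Less foreign tax credit 22,000 kr → 2,760 kr

Excess of shadow minimum tax over standard income tax: 25,830 kr − 2,760 kr = 23,070 kr.

23,070 kr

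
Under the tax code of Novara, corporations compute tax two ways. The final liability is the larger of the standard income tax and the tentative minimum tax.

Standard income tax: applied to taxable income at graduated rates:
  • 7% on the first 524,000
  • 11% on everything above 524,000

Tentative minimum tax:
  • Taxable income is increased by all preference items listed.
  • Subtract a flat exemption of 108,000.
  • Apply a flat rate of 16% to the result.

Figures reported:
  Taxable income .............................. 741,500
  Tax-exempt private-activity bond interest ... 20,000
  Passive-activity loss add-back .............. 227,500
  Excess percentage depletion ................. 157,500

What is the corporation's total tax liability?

Standard income tax:
  524,000 × 7% = 36,680
  217,500 × 11% = 23,925
  → 60,605

Tentative minimum tax:
  Adjusted income: 741,500 + 20,000 + 227,500 + 157,500 = 1,146,500
  Less exemption 108,000 → base 1,038,500
  1,038,500 × 16% = 166,160

166,160 > 60,605, so the tentative minimum tax is the binding amount.

166,160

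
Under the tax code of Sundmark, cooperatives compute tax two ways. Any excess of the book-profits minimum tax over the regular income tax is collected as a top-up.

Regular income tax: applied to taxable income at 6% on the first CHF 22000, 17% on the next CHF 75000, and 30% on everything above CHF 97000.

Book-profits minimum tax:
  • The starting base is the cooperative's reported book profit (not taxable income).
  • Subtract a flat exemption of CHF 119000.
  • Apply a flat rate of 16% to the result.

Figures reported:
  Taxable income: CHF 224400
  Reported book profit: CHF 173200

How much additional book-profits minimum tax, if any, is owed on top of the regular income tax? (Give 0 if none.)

Regular income tax:
  CHF 22000 × 6% = CHF 1320
  CHF 75000 × 17% = CHF 12750
  CHF 127400 × 30% = CHF 38220
  → CHF 52290

Book-profits minimum tax:
  Base (reported book profit): CHF 173200
  Less exemption CHF 119000 → base CHF 54200
  CHF 54200 × 16% = CHF 8672

CHF 8672 ≤ CHF 52290, so no add-on is due.

CHF 0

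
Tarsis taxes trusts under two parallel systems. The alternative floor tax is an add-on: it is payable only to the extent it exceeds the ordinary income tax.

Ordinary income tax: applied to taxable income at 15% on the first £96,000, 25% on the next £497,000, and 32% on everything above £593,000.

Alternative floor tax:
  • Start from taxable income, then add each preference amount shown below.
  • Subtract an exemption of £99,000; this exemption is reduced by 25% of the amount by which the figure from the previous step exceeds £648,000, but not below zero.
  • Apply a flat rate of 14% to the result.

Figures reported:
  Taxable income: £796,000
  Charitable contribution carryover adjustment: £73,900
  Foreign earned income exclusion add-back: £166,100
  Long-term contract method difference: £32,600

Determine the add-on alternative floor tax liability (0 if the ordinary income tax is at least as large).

£0

Alternative floor tax:
  Adjusted income: £796,000 + £73,900 + £166,100 + £32,600 = £1,068,600
  Exemption: 25% × (£1,068,600 − £648,000) = £105,150 ≥ £99,000, so the exemption is fully phased out
  Base: £1,068,600 − £0 = £1,068,600
  £1,068,600 × 14% = £149,604

Ordinary income tax:
  £96,000 × 15% = £14,400
  £497,000 × 25% = £124,250
  £203,000 × 32% = £64,960
  → £203,610

£149,604 ≤ £203,610, so no add-on is due.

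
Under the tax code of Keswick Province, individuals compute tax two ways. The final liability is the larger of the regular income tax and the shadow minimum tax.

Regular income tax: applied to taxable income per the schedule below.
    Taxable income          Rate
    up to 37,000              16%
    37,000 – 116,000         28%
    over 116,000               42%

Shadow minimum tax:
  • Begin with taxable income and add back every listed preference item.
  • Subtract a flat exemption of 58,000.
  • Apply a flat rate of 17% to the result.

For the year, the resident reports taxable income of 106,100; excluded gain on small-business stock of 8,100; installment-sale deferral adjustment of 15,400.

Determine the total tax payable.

25,268

Regular income tax:
  37,000 × 16% = 5,920
  69,100 × 28% = 19,348
  → 25,268

Shadow minimum tax:
  Adjusted income: 106,100 + 8,100 + 15,400 = 129,600
  Less exemption 58,000 → base 71,600
  71,600 × 17% = 12,172

25,268 > 12,172, so the regular income tax governs.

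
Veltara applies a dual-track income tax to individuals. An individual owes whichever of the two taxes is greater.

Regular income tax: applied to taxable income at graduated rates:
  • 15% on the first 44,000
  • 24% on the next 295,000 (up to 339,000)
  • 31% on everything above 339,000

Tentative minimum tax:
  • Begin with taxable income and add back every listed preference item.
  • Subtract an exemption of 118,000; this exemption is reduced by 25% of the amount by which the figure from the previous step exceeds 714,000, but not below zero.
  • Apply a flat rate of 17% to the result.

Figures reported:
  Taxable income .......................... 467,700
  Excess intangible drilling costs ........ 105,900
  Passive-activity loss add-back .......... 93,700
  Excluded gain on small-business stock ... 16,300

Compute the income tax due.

117,297

Tentative minimum tax:
  Adjusted income: 467,700 + 105,900 + 93,700 + 16,300 = 683,600
  Exemption: 683,600 ≤ 714,000, so full 118,000 applies
  Base: 683,600 − 118,000 = 565,600
  565,600 × 17% = 96,152

Regular income tax:
  44,000 × 15% = 6,600
  295,000 × 24% = 70,800
  128,700 × 31% = 39,897
  → 117,297

117,297 > 96,152, so the regular income tax governs.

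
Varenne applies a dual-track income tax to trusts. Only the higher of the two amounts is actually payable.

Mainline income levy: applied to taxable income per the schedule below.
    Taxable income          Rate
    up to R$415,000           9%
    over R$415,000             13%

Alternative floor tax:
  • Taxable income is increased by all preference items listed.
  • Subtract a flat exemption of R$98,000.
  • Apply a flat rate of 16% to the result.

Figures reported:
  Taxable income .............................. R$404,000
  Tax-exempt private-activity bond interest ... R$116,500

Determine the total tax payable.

R$67,600

Alternative floor tax:
  Adjusted income: R$404,000 + R$116,500 = R$520,500
  Less exemption R$98,000 → base R$422,500
  R$422,500 × 16% = R$67,600

Mainline income levy:
  R$404,000 × 9% = R$36,360

R$67,600 > R$36,360, so the alternative floor tax is the binding amount.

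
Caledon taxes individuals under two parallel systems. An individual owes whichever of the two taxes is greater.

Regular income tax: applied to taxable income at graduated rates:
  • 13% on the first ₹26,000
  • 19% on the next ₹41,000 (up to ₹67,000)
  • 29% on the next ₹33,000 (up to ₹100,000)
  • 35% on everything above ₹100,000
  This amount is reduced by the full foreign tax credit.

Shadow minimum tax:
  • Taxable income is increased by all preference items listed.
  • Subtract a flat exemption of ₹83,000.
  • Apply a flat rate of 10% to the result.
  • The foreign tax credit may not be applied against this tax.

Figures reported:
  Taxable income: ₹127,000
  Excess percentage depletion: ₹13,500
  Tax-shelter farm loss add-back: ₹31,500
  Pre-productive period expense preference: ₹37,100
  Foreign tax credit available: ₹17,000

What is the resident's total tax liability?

Regular income tax:
  ₹26,000 × 13% = ₹3,380
  ₹41,000 × 19% = ₹7,790
  ₹33,000 × 29% = ₹9,570
  ₹27,000 × 35% = ₹9,450
  → ₹30,190
  Less foreign tax credit ₹17,000 → ₹13,190

Shadow minimum tax:
  Adjusted income: ₹127,000 + ₹13,500 + ₹31,500 + ₹37,100 = ₹209,100
  Less exemption ₹83,000 → base ₹126,100
  ₹126,100 × 10% = ₹12,610

₹13,190 > ₹12,610, so the regular income tax governs.

₹13,190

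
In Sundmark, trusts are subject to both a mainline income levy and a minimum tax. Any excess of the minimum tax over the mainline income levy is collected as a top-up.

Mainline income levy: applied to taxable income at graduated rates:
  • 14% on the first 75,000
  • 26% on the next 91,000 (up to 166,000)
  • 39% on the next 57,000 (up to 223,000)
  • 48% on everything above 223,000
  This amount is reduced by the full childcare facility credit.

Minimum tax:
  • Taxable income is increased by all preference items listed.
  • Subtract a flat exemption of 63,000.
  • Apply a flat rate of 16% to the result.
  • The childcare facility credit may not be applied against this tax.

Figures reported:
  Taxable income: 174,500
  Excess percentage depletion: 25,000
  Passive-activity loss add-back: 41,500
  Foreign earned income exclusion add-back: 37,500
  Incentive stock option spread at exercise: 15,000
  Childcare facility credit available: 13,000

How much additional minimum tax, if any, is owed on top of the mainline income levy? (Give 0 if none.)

12,405

Mainline income levy:
  75,000 × 14% = 10,500
  91,000 × 26% = 23,660
  8,500 × 39% = 3,315
  → 37,475
  Less childcare facility credit 13,000 → 24,475

Minimum tax:
  Adjusted income: 174,500 + 25,000 + 41,500 + 37,500 + 15,000 = 293,500
  Less exemption 63,000 → base 230,500
  230,500 × 16% = 36,880

Excess of minimum tax over mainline income levy: 36,880 − 24,475 = 12,405.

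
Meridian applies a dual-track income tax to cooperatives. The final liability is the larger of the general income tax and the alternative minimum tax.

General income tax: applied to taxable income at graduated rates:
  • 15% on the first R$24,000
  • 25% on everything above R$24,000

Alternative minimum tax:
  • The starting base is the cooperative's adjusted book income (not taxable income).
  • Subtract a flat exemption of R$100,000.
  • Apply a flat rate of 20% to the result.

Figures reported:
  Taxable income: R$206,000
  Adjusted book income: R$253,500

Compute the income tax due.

R$49,100

Alternative minimum tax:
  Base (adjusted book income): R$253,500
  Less exemption R$100,000 → base R$153,500
  R$153,500 × 20% = R$30,700

General income tax:
  R$24,000 × 15% = R$3,600
  R$182,000 × 25% = R$45,500
  → R$49,100

R$49,100 > R$30,700, so the general income tax governs.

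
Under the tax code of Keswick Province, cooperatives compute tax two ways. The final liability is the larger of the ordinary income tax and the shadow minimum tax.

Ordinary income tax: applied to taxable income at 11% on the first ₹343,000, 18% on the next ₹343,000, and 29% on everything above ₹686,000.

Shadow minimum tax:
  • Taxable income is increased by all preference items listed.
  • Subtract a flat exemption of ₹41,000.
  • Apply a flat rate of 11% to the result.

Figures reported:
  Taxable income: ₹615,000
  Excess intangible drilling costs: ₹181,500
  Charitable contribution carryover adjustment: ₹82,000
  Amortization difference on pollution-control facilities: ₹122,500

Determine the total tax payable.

₹105,600

Shadow minimum tax:
  Adjusted income: ₹615,000 + ₹181,500 + ₹82,000 + ₹122,500 = ₹1,001,000
  Less exemption ₹41,000 → base ₹960,000
  ₹960,000 × 11% = ₹105,600

Ordinary income tax:
  ₹343,000 × 11% = ₹37,730
  ₹272,000 × 18% = ₹48,960
  → ₹86,690

₹105,600 > ₹86,690, so the shadow minimum tax is the binding amount.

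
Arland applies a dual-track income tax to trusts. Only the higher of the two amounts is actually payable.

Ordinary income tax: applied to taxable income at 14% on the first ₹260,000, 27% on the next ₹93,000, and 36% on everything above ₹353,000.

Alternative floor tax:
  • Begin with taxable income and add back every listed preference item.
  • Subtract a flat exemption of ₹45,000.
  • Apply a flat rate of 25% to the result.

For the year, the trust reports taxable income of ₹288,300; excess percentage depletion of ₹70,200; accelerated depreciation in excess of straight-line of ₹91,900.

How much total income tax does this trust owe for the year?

Alternative floor tax:
  Adjusted income: ₹288,300 + ₹70,200 + ₹91,900 = ₹450,400
  Less exemption ₹45,000 → base ₹405,400
  ₹405,400 × 25% = ₹101,350

Ordinary income tax:
  ₹260,000 × 14% = ₹36,400
  ₹28,300 × 27% = ₹7,641
  → ₹44,041

₹101,350 > ₹44,041, so the alternative floor tax is the binding amount.

₹101,350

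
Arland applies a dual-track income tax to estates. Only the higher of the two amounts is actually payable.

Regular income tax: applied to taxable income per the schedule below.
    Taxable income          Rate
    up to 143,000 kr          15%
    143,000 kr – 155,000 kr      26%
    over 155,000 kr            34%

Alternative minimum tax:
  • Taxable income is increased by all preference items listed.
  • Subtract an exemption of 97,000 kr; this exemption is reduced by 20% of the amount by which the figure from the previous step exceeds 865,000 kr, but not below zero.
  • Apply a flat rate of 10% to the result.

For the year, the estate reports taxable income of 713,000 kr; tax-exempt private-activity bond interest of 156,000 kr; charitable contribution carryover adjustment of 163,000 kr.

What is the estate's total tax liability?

214,290 kr

Alternative minimum tax:
  Adjusted income: 713,000 kr + 156,000 kr + 163,000 kr = 1,032,000 kr
  Exemption: 97,000 kr − 20% × (1,032,000 kr − 865,000 kr) = 97,000 kr − 33,400 kr = 63,600 kr
  Base: 1,032,000 kr − 63,600 kr = 968,400 kr
  968,400 kr × 10% = 96,840 kr

Regular income tax:
  143,000 kr × 15% = 21,450 kr
  12,000 kr × 26% = 3,120 kr
  558,000 kr × 34% = 189,720 kr
  → 214,290 kr

214,290 kr > 96,840 kr, so the regular income tax governs.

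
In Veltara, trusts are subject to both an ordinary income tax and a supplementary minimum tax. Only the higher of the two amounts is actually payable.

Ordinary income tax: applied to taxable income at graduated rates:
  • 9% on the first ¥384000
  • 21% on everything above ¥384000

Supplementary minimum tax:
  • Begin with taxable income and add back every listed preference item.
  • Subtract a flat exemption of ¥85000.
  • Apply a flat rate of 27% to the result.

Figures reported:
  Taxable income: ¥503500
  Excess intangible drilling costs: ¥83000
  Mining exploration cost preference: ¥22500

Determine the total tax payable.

¥141480

Ordinary income tax:
  ¥384000 × 9% = ¥34560
  ¥119500 × 21% = ¥25095
  → ¥59655

Supplementary minimum tax:
  Adjusted income: ¥503500 + ¥83000 + ¥22500 = ¥609000
  Less exemption ¥85000 → base ¥524000
  ¥524000 × 27% = ¥141480

¥141480 > ¥59655, so the supplementary minimum tax is the binding amount.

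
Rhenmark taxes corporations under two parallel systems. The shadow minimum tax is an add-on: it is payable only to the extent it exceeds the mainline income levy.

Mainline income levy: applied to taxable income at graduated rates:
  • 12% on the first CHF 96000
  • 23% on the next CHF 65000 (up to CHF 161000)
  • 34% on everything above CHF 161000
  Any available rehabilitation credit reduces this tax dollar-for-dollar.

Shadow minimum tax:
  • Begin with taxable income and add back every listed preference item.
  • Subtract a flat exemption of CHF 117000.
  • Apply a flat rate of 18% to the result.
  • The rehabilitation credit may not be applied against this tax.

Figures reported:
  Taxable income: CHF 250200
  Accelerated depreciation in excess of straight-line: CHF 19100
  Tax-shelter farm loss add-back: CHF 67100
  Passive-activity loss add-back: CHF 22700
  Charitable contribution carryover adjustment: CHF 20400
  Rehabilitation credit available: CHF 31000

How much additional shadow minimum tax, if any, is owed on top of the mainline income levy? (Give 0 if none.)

Mainline income levy:
  CHF 96000 × 12% = CHF 11520
  CHF 65000 × 23% = CHF 14950
  CHF 89200 × 34% = CHF 30328
  → CHF 56798
  Less rehabilitation credit CHF 31000 → CHF 25798

Shadow minimum tax:
  Adjusted income: CHF 250200 + CHF 19100 + CHF 67100 + CHF 22700 + CHF 20400 = CHF 379500
  Less exemption CHF 117000 → base CHF 262500
  CHF 262500 × 18% = CHF 47250

Excess of shadow minimum tax over mainline income levy: CHF 47250 − CHF 25798 = CHF 21452.

CHF 21452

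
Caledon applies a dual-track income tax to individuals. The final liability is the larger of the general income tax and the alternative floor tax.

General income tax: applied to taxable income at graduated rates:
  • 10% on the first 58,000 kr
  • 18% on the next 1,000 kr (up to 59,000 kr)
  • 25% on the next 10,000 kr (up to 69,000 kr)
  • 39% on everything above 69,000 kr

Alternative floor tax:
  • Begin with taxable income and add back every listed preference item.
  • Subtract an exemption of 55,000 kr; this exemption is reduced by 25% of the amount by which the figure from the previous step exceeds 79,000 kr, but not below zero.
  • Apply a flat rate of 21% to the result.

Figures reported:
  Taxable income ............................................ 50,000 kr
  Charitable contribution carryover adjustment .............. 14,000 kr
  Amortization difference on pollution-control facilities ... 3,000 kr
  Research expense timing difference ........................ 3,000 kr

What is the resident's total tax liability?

Alternative floor tax:
  Adjusted income: 50,000 kr + 14,000 kr + 3,000 kr + 3,000 kr = 70,000 kr
  Exemption: 70,000 kr ≤ 79,000 kr, so full 55,000 kr applies
  Base: 70,000 kr − 55,000 kr = 15,000 kr
  15,000 kr × 21% = 3,150 kr

General income tax:
  50,000 kr × 10% = 5,000 kr

5,000 kr > 3,150 kr, so the general income tax governs.

5,000 kr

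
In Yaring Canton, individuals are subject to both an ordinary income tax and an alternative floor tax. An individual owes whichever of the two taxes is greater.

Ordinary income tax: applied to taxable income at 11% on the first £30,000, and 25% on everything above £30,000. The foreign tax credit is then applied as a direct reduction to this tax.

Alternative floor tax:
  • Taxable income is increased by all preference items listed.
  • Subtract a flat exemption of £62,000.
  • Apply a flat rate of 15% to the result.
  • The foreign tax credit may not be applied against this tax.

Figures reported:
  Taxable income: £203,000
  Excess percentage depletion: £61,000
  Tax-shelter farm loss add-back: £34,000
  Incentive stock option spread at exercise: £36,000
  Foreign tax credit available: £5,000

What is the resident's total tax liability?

Ordinary income tax:
  £30,000 × 11% = £3,300
  £173,000 × 25% = £43,250
  → £46,550
  Less foreign tax credit £5,000 → £41,550

Alternative floor tax:
  Adjusted income: £203,000 + £61,000 + £34,000 + £36,000 = £334,000
  Less exemption £62,000 → base £272,000
  £272,000 × 15% = £40,800

£41,550 > £40,800, so the ordinary income tax governs.

£41,550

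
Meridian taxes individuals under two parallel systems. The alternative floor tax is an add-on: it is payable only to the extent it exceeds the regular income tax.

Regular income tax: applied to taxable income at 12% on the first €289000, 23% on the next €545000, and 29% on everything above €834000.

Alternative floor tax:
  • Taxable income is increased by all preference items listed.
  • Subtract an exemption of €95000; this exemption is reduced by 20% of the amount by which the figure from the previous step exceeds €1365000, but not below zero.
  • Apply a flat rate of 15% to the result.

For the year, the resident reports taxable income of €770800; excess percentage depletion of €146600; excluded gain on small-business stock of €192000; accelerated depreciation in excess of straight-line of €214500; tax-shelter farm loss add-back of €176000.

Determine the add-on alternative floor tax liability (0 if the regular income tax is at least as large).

€69288

Regular income tax:
  €289000 × 12% = €34680
  €481800 × 23% = €110814
  → €145494

Alternative floor tax:
  Adjusted income: €770800 + €146600 + €192000 + €214500 + €176000 = €1499900
  Exemption: €95000 − 20% × (€1499900 − €1365000) = €95000 − €26980 = €68020
  Base: €1499900 − €68020 = €1431880
  €1431880 × 15% = €214782

Excess of alternative floor tax over regular income tax: €214782 − €145494 = €69288.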